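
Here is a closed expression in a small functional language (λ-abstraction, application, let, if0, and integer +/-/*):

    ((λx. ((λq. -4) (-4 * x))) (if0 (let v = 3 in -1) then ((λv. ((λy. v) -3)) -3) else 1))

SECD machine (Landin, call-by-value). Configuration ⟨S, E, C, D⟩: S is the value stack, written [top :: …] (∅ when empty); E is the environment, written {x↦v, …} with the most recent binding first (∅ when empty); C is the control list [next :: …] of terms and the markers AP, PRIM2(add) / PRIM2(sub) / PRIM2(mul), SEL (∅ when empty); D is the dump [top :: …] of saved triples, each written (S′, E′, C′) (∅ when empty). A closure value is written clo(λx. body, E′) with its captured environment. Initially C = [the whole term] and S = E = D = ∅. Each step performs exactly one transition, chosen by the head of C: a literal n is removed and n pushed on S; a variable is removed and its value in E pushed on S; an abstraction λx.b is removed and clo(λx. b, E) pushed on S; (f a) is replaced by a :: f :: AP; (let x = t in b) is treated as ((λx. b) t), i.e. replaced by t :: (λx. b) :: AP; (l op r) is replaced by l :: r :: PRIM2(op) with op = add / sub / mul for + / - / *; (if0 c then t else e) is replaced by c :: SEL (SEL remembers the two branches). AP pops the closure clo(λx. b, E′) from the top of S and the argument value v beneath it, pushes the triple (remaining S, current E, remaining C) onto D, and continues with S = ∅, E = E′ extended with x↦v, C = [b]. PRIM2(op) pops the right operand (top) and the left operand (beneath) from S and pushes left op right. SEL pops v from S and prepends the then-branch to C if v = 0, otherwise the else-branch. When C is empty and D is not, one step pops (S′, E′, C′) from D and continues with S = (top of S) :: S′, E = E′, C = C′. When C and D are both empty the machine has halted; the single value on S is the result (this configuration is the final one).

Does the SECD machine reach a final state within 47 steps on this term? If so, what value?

Answer: -4

Derivation:
0. <S=∅, E=∅, C=[((λx. ((λq. -4) (-4 * x))) (if0 (let v = 3 in -1) then ((λv. ((λy. v) -3)) -3) else 1))], D=∅>
1. <S=∅, E=∅, C=[(if0 (let v = 3 in -1) then ((λv. ((λy. v) -3)) -3) else 1) :: (λx. ((λq. -4) (-4 * x))) :: AP], D=∅>
2. <S=∅, E=∅, C=[(let v = 3 in -1) :: SEL :: (λx. ((λq. -4) (-4 * x))) :: AP], D=∅>
3. <S=∅, E=∅, C=[3 :: (λv. -1) :: AP :: SEL :: (λx. ((λq. -4) (-4 * x))) :: AP], D=∅>
4. <S=[3], E=∅, C=[(λv. -1) :: AP :: SEL :: (λx. ((λq. -4) (-4 * x))) :: AP], D=∅>
5. <S=[clo(λv. -1, ∅) :: 3], E=∅, C=[AP :: SEL :: (λx. ((λq. -4) (-4 * x))) :: AP], D=∅>
6. <S=∅, E={v↦3}, C=[-1], D=[(∅, ∅, [SEL :: (λx. ((λq. -4) (-4 * x))) :: AP])]>
7. <S=[-1], E={v↦3}, C=∅, D=[(∅, ∅, [SEL :: (λx. ((λq. -4) (-4 * x))) :: AP])]>
8. <S=[-1], E=∅, C=[SEL :: (λx. ((λq. -4) (-4 * x))) :: AP], D=∅>
9. <S=∅, E=∅, C=[1 :: (λx. ((λq. -4) (-4 * x))) :: AP], D=∅>
10. <S=[1], E=∅, C=[(λx. ((λq. -4) (-4 * x))) :: AP], D=∅>
11. <S=[clo(λx. ((λq. -4) (-4 * x)), ∅) :: 1], E=∅, C=[AP], D=∅>
12. <S=∅, E={x↦1}, C=[((λq. -4) (-4 * x))], D=[(∅, ∅, ∅)]>
13. <S=∅, E={x↦1}, C=[(-4 * x) :: (λq. -4) :: AP], D=[(∅, ∅, ∅)]>
14. <S=∅, E={x↦1}, C=[-4 :: x :: PRIM2(mul) :: (λq. -4) :: AP], D=[(∅, ∅, ∅)]>
15. <S=[-4], E={x↦1}, C=[x :: PRIM2(mul) :: (λq. -4) :: AP], D=[(∅, ∅, ∅)]>
16. <S=[1 :: -4], E={x↦1}, C=[PRIM2(mul) :: (λq. -4) :: AP], D=[(∅, ∅, ∅)]>
17. <S=[-4], E={x↦1}, C=[(λq. -4) :: AP], D=[(∅, ∅, ∅)]>
18. <S=[clo(λq. -4, {x↦1}) :: -4], E={x↦1}, C=[AP], D=[(∅, ∅, ∅)]>
19. <S=∅, E={q↦-4, x↦1}, C=[-4], D=[(∅, {x↦1}, ∅) :: (∅, ∅, ∅)]>
20. <S=[-4], E={q↦-4, x↦1}, C=∅, D=[(∅, {x↦1}, ∅) :: (∅, ∅, ∅)]>
21. <S=[-4], E={x↦1}, C=∅, D=[(∅, ∅, ∅)]>
22. <S=[-4], E=∅, C=∅, D=∅>
→ final value -4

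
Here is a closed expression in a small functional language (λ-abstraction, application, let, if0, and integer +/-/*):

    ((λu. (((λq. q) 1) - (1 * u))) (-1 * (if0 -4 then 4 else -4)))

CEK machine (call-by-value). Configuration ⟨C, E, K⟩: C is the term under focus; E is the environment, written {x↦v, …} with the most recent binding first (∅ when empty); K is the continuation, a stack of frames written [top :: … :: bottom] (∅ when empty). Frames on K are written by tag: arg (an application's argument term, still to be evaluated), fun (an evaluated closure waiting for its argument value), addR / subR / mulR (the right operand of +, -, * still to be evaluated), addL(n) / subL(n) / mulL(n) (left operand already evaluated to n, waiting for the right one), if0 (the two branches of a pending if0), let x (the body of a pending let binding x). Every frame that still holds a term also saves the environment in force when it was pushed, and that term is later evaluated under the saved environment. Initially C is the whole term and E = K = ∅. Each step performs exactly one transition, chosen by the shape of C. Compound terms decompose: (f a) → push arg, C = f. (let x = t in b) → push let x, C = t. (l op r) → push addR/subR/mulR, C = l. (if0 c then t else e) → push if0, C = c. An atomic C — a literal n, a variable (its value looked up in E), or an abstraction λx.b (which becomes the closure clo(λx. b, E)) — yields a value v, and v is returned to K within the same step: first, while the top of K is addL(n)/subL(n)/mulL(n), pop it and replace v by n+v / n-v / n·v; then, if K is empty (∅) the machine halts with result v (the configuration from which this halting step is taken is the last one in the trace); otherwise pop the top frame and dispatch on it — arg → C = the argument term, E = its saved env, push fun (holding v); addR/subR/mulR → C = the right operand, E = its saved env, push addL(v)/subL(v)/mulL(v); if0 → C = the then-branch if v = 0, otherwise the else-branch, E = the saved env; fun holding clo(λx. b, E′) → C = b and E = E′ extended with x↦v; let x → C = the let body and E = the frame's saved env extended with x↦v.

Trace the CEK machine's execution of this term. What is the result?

Answer: -3

Machine steps:
step 0: <C=((λu. (((λq. q) 1) - (1 * u))) (-1 * (if0 -4 then 4 else -4))), E=∅, K=∅>
step 1: <C=(λu. (((λq. q) 1) - (1 * u))), E=∅, K=[arg]>
step 2: <C=(-1 * (if0 -4 then 4 else -4)), E=∅, K=[fun]>
step 3: <C=-1, E=∅, K=[mulR :: fun]>
step 4: <C=(if0 -4 then 4 else -4), E=∅, K=[mulL(-1) :: fun]>
step 5: <C=-4, E=∅, K=[if0 :: mulL(-1) :: fun]>
step 6: <C=-4, E=∅, K=[mulL(-1) :: fun]>
step 7: <C=(((λq. q) 1) - (1 * u)), E={u↦4}, K=∅>
step 8: <C=((λq. q) 1), E={u↦4}, K=[subR]>
step 9: <C=(λq. q), E={u↦4}, K=[arg :: subR]>
step 10: <C=1, E={u↦4}, K=[fun :: subR]>
step 11: <C=q, E={q↦1, u↦4}, K=[subR]>
step 12: <C=(1 * u), E={u↦4}, K=[subL(1)]>
step 13: <C=1, E={u↦4}, K=[mulR :: subL(1)]>
step 14: <C=u, E={u↦4}, K=[mulL(1) :: subL(1)]>
→ final value -3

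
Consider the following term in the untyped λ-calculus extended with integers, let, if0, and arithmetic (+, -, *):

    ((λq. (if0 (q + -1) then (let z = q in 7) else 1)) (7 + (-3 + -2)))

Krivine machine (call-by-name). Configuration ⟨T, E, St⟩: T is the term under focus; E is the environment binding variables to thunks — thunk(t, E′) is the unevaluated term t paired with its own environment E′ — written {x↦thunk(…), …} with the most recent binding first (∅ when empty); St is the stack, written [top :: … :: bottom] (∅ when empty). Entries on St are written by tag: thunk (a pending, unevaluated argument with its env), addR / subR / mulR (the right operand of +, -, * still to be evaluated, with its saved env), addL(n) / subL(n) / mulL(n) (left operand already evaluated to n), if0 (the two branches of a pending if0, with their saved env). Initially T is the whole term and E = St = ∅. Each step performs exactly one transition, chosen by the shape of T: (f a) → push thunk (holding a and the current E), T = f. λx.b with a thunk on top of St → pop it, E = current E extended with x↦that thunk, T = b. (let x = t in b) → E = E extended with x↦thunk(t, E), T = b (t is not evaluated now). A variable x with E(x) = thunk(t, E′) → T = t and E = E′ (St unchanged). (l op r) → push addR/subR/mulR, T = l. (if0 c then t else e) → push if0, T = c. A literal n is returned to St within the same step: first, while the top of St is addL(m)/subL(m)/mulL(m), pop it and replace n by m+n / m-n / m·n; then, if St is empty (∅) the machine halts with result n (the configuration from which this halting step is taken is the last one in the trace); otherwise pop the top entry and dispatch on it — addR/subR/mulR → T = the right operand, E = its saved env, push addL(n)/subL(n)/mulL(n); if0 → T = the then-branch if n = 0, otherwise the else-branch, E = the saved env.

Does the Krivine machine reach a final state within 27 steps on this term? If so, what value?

Answer: 1

Execution trace:
[0] <T=((λq. (if0 (q + -1) then (let z = q in 7) else 1)) (7 + (-3 + -2))), E=∅, St=∅>
[1] <T=(λq. (if0 (q + -1) then (let z = q in 7) else 1)), E=∅, St=[thunk]>
[2] <T=(if0 (q + -1) then (let z = q in 7) else 1), E={q↦thunk((7 + (-3 + -2)), ∅)}, St=∅>
[3] <T=(q + -1), E={q↦thunk((7 + (-3 + -2)), ∅)}, St=[if0]>
[4] <T=q, E={q↦thunk((7 + (-3 + -2)), ∅)}, St=[addR :: if0]>
[5] <T=(7 + (-3 + -2)), E=∅, St=[addR :: if0]>
[6] <T=7, E=∅, St=[addR :: addR :: if0]>
[7] <T=(-3 + -2), E=∅, St=[addL(7) :: addR :: if0]>
[8] <T=-3, E=∅, St=[addR :: addL(7) :: addR :: if0]>
[9] <T=-2, E=∅, St=[addL(-3) :: addL(7) :: addR :: if0]>
[10] <T=-1, E={q↦thunk((7 + (-3 + -2)), ∅)}, St=[addL(2) :: if0]>
[11] <T=1, E={q↦thunk((7 + (-3 + -2)), ∅)}, St=∅>
→ final value 1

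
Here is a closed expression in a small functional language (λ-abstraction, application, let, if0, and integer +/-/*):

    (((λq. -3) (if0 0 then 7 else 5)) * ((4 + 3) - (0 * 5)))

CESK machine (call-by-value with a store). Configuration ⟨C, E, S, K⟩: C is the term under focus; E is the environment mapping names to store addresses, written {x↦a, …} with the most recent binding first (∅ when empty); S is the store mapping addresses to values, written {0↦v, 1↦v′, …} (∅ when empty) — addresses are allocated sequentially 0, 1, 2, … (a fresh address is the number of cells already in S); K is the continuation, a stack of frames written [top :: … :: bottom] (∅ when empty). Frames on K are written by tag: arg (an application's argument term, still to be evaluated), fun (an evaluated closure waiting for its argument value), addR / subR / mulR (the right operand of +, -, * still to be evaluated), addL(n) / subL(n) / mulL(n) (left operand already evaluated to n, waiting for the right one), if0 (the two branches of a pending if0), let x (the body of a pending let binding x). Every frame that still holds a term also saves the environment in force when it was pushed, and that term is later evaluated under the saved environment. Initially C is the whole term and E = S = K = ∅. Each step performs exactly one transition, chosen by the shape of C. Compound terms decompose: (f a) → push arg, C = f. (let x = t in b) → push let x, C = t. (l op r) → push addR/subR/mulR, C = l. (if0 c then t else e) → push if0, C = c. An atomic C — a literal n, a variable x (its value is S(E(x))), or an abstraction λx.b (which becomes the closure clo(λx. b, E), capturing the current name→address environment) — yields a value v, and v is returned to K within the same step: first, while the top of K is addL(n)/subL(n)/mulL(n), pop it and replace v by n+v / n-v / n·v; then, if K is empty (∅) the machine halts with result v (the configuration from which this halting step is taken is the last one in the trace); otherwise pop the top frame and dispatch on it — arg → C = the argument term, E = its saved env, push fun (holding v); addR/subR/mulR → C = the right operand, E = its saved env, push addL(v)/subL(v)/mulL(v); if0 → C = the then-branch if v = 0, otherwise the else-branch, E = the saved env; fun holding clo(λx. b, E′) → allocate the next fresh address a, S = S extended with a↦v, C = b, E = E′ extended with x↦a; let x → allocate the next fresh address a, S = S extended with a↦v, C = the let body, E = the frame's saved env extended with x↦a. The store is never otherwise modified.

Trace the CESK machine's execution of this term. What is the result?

Answer: -21

Execution trace:
t=0: [C=(((λq. -3) (if0 0 then 7 else 5)) * ((4 + 3) - (0 * 5))) | E=∅ | S=∅ | K=∅]
t=1: [C=((λq. -3) (if0 0 then 7 else 5)) | E=∅ | S=∅ | K=[mulR]]
t=2: [C=(λq. -3) | E=∅ | S=∅ | K=[arg :: mulR]]
t=3: [C=(if0 0 then 7 else 5) | E=∅ | S=∅ | K=[fun :: mulR]]
t=4: [C=0 | E=∅ | S=∅ | K=[if0 :: fun :: mulR]]
t=5: [C=7 | E=∅ | S=∅ | K=[fun :: mulR]]
t=6: [C=-3 | E={q↦0} | S={0↦7} | K=[mulR]]
t=7: [C=((4 + 3) - (0 * 5)) | E=∅ | S={0↦7} | K=[mulL(-3)]]
t=8: [C=(4 + 3) | E=∅ | S={0↦7} | K=[subR :: mulL(-3)]]
t=9: [C=4 | E=∅ | S={0↦7} | K=[addR :: subR :: mulL(-3)]]
t=10: [C=3 | E=∅ | S={0↦7} | K=[addL(4) :: subR :: mulL(-3)]]
t=11: [C=(0 * 5) | E=∅ | S={0↦7} | K=[subL(7) :: mulL(-3)]]
t=12: [C=0 | E=∅ | S={0↦7} | K=[mulR :: subL(7) :: mulL(-3)]]
t=13: [C=5 | E=∅ | S={0↦7} | K=[mulL(0) :: subL(7) :: mulL(-3)]]
→ final value -21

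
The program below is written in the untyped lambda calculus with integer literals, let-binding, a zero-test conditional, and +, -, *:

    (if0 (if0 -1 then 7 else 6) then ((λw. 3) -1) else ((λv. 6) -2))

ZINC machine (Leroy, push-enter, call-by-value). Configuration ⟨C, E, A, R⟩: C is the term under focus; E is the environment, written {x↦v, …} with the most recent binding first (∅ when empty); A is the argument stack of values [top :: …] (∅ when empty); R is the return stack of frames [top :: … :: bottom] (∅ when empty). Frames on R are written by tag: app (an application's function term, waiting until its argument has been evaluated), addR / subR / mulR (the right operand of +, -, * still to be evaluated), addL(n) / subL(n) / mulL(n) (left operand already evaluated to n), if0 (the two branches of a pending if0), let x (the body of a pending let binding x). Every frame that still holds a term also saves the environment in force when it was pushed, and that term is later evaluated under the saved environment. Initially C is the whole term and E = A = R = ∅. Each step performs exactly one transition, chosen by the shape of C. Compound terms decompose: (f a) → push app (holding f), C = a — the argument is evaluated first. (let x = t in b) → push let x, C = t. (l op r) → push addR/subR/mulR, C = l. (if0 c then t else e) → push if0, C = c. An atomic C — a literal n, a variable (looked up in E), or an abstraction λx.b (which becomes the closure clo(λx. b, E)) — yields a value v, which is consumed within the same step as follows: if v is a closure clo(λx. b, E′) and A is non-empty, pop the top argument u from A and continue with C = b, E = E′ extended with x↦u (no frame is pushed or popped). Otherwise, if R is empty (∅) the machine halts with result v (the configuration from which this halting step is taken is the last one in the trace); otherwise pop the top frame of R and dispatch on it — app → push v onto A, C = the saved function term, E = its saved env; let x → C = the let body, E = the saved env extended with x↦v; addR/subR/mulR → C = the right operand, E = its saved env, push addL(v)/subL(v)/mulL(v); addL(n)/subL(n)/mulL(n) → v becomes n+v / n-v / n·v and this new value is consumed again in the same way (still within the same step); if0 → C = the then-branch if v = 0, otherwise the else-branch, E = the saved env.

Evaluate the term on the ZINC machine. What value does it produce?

step 0: ⟨C=(if0 (if0 -1 then 7 else 6) then ((λw. 3) -1) else ((λv. 6) -2)); E=∅; A=∅; R=∅⟩
step 1: ⟨C=(if0 -1 then 7 else 6); E=∅; A=∅; R=[if0]⟩
step 2: ⟨C=-1; E=∅; A=∅; R=[if0 :: if0]⟩
step 3: ⟨C=6; E=∅; A=∅; R=[if0]⟩
step 4: ⟨C=((λv. 6) -2); E=∅; A=∅; R=∅⟩
step 5: ⟨C=-2; E=∅; A=∅; R=[app]⟩
step 6: ⟨C=(λv. 6); E=∅; A=[-2]; R=∅⟩
step 7: ⟨C=6; E={v↦-2}; A=∅; R=∅⟩
→ final value 6

Answer: 6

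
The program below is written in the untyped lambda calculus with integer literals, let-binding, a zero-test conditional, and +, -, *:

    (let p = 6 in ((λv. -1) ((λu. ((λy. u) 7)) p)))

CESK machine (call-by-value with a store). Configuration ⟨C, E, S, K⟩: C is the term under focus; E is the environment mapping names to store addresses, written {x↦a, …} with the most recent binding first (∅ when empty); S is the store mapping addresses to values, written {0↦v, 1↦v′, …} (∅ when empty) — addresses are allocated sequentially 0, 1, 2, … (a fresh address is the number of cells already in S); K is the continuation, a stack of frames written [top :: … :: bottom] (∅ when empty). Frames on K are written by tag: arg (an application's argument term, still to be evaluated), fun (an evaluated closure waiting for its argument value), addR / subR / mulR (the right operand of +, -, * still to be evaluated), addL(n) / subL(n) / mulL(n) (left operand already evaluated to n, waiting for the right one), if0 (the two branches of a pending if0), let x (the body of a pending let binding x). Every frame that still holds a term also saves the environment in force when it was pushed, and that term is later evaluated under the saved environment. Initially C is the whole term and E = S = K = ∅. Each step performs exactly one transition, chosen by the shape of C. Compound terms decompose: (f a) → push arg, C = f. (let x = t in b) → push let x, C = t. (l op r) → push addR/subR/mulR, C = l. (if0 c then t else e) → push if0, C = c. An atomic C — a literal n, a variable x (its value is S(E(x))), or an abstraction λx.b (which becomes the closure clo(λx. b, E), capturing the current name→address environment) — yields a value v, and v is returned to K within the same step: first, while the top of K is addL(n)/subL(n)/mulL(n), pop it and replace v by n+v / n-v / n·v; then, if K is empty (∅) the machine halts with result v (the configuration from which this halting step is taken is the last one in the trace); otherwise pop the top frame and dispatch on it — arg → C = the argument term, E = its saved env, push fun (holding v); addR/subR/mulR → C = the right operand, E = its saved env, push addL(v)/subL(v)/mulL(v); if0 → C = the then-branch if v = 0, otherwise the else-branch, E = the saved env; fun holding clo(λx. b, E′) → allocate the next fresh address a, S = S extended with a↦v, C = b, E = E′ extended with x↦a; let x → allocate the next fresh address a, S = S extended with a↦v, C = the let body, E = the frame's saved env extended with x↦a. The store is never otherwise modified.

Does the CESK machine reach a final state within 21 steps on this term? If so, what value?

step 0: [C=(let p = 6 in ((λv. -1) ((λu. ((λy. u) 7)) p))) | E=∅ | S=∅ | K=∅]
step 1: [C=6 | E=∅ | S=∅ | K=[let p]]
step 2: [C=((λv. -1) ((λu. ((λy. u) 7)) p)) | E={p↦0} | S={0↦6} | K=∅]
step 3: [C=(λv. -1) | E={p↦0} | S={0↦6} | K=[arg]]
step 4: [C=((λu. ((λy. u) 7)) p) | E={p↦0} | S={0↦6} | K=[fun]]
step 5: [C=(λu. ((λy. u) 7)) | E={p↦0} | S={0↦6} | K=[arg :: fun]]
step 6: [C=p | E={p↦0} | S={0↦6} | K=[fun :: fun]]
step 7: [C=((λy. u) 7) | E={u↦1, p↦0} | S={0↦6, 1↦6} | K=[fun]]
step 8: [C=(λy. u) | E={u↦1, p↦0} | S={0↦6, 1↦6} | K=[arg :: fun]]
step 9: [C=7 | E={u↦1, p↦0} | S={0↦6, 1↦6} | K=[fun :: fun]]
step 10: [C=u | E={y↦2, u↦1, p↦0} | S={0↦6, 1↦6, 2↦7} | K=[fun]]
step 11: [C=-1 | E={v↦3, p↦0} | S={0↦6, 1↦6, 2↦7, 3↦6} | K=∅]
→ final value -1

Answer: -1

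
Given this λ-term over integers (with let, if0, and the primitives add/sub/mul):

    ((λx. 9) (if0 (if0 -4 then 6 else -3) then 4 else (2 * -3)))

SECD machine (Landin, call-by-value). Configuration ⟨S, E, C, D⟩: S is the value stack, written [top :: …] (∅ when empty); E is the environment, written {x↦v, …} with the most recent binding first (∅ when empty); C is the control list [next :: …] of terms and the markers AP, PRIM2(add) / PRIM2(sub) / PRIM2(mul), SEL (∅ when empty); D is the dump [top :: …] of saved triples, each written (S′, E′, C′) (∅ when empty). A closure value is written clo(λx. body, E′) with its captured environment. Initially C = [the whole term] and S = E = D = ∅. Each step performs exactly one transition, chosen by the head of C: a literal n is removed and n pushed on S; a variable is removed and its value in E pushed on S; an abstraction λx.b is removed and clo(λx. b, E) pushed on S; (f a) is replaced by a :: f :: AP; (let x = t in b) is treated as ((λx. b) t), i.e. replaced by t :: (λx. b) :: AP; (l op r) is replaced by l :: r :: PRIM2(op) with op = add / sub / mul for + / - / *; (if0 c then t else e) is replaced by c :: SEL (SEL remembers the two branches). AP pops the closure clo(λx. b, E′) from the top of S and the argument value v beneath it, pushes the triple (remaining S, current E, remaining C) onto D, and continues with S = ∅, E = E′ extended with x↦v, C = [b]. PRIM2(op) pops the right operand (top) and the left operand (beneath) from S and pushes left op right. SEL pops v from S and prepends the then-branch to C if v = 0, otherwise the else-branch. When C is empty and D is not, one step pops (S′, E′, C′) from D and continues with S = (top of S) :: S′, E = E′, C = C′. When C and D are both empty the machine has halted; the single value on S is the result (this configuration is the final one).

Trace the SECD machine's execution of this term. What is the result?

0. [S=∅ | E=∅ | C=[((λx. 9) (if0 (if0 -4 then 6 else -3) then 4 else (2 * -3)))] | D=∅]
1. [S=∅ | E=∅ | C=[(if0 (if0 -4 then 6 else -3) then 4 else (2 * -3)) :: (λx. 9) :: AP] | D=∅]
2. [S=∅ | E=∅ | C=[(if0 -4 then 6 else -3) :: SEL :: (λx. 9) :: AP] | D=∅]
3. [S=∅ | E=∅ | C=[-4 :: SEL :: SEL :: (λx. 9) :: AP] | D=∅]
4. [S=[-4] | E=∅ | C=[SEL :: SEL :: (λx. 9) :: AP] | D=∅]
5. [S=∅ | E=∅ | C=[-3 :: SEL :: (λx. 9) :: AP] | D=∅]
6. [S=[-3] | E=∅ | C=[SEL :: (λx. 9) :: AP] | D=∅]
7. [S=∅ | E=∅ | C=[(2 * -3) :: (λx. 9) :: AP] | D=∅]
8. [S=∅ | E=∅ | C=[2 :: -3 :: PRIM2(mul) :: (λx. 9) :: AP] | D=∅]
9. [S=[2] | E=∅ | C=[-3 :: PRIM2(mul) :: (λx. 9) :: AP] | D=∅]
10. [S=[-3 :: 2] | E=∅ | C=[PRIM2(mul) :: (λx. 9) :: AP] | D=∅]
11. [S=[-6] | E=∅ | C=[(λx. 9) :: AP] | D=∅]
12. [S=[clo(λx. 9, ∅) :: -6] | E=∅ | C=[AP] | D=∅]
13. [S=∅ | E={x↦-6} | C=[9] | D=[(∅, ∅, ∅)]]
14. [S=[9] | E={x↦-6} | C=∅ | D=[(∅, ∅, ∅)]]
15. [S=[9] | E=∅ | C=∅ | D=∅]
→ final value 9

Answer: 9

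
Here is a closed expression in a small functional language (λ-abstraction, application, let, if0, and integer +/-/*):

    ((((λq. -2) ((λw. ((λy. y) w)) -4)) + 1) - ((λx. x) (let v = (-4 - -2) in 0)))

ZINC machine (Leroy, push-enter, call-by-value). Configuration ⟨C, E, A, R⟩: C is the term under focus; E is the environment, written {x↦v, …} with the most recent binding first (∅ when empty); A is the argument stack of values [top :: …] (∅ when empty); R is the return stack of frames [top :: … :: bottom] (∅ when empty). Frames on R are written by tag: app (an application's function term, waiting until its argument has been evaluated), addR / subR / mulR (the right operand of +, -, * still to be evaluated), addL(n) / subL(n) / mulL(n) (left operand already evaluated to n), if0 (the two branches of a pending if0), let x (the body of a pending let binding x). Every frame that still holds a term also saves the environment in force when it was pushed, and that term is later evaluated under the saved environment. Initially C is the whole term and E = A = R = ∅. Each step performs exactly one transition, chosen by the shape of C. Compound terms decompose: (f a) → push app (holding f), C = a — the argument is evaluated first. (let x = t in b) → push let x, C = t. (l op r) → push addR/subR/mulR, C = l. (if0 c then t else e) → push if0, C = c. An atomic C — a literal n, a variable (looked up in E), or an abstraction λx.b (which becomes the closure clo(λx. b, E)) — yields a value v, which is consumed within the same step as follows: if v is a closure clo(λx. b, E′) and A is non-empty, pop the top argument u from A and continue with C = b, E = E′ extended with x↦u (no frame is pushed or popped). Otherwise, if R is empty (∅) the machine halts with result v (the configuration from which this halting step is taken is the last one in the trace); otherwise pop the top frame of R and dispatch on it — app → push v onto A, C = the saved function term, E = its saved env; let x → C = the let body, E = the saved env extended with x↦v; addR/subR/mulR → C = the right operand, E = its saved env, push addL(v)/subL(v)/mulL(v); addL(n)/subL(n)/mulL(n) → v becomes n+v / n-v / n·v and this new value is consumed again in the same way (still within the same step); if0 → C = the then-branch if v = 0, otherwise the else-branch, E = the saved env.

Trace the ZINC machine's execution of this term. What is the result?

t=0: ⟨C=((((λq. -2) ((λw. ((λy. y) w)) -4)) + 1) - ((λx. x) (let v = (-4 - -2) in 0))); E=∅; A=∅; R=∅⟩
t=1: ⟨C=(((λq. -2) ((λw. ((λy. y) w)) -4)) + 1); E=∅; A=∅; R=[subR]⟩
t=2: ⟨C=((λq. -2) ((λw. ((λy. y) w)) -4)); E=∅; A=∅; R=[addR :: subR]⟩
t=3: ⟨C=((λw. ((λy. y) w)) -4); E=∅; A=∅; R=[app :: addR :: subR]⟩
t=4: ⟨C=-4; E=∅; A=∅; R=[app :: app :: addR :: subR]⟩
t=5: ⟨C=(λw. ((λy. y) w)); E=∅; A=[-4]; R=[app :: addR :: subR]⟩
t=6: ⟨C=((λy. y) w); E={w↦-4}; A=∅; R=[app :: addR :: subR]⟩
t=7: ⟨C=w; E={w↦-4}; A=∅; R=[app :: app :: addR :: subR]⟩
t=8: ⟨C=(λy. y); E={w↦-4}; A=[-4]; R=[app :: addR :: subR]⟩
t=9: ⟨C=y; E={y↦-4, w↦-4}; A=∅; R=[app :: addR :: subR]⟩
t=10: ⟨C=(λq. -2); E=∅; A=[-4]; R=[addR :: subR]⟩
t=11: ⟨C=-2; E={q↦-4}; A=∅; R=[addR :: subR]⟩
t=12: ⟨C=1; E=∅; A=∅; R=[addL(-2) :: subR]⟩
t=13: ⟨C=((λx. x) (let v = (-4 - -2) in 0)); E=∅; A=∅; R=[subL(-1)]⟩
t=14: ⟨C=(let v = (-4 - -2) in 0); E=∅; A=∅; R=[app :: subL(-1)]⟩
t=15: ⟨C=(-4 - -2); E=∅; A=∅; R=[let v :: app :: subL(-1)]⟩
t=16: ⟨C=-4; E=∅; A=∅; R=[subR :: let v :: app :: subL(-1)]⟩
t=17: ⟨C=-2; E=∅; A=∅; R=[subL(-4) :: let v :: app :: subL(-1)]⟩
t=18: ⟨C=0; E={v↦-2}; A=∅; R=[app :: subL(-1)]⟩
t=19: ⟨C=(λx. x); E=∅; A=[0]; R=[subL(-1)]⟩
t=20: ⟨C=x; E={x↦0}; A=∅; R=[subL(-1)]⟩
→ final value -1

Answer: -1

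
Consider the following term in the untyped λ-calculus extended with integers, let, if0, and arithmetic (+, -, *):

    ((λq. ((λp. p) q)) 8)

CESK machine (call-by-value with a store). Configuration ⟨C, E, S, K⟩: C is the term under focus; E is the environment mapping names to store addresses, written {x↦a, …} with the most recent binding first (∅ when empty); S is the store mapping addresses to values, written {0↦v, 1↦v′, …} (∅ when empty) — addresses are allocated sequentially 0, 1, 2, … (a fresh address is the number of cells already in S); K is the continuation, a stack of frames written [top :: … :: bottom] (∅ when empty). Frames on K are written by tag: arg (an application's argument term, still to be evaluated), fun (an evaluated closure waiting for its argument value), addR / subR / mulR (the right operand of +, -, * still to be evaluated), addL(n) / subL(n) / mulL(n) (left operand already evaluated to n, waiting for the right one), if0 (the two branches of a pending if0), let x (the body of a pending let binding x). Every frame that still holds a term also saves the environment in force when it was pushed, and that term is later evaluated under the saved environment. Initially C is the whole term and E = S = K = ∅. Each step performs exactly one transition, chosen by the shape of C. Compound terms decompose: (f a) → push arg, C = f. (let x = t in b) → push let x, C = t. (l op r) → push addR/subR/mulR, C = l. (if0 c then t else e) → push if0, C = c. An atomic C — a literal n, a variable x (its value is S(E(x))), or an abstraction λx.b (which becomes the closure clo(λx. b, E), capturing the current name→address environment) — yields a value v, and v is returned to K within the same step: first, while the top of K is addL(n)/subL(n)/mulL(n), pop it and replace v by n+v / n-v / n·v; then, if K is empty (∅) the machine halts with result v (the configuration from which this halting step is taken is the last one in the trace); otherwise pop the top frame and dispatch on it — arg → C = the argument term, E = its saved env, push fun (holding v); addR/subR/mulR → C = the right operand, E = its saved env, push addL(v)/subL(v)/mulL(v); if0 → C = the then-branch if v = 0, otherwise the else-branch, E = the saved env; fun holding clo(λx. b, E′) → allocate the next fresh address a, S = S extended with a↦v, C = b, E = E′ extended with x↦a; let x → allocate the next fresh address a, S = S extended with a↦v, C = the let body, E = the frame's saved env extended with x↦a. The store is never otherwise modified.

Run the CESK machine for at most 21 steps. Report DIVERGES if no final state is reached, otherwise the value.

step 0: ⟨C=((λq. ((λp. p) q)) 8); E=∅; S=∅; K=∅⟩
step 1: ⟨C=(λq. ((λp. p) q)); E=∅; S=∅; K=[arg]⟩
step 2: ⟨C=8; E=∅; S=∅; K=[fun]⟩
step 3: ⟨C=((λp. p) q); E={q↦0}; S={0↦8}; K=∅⟩
step 4: ⟨C=(λp. p); E={q↦0}; S={0↦8}; K=[arg]⟩
step 5: ⟨C=q; E={q↦0}; S={0↦8}; K=[fun]⟩
step 6: ⟨C=p; E={p↦1, q↦0}; S={0↦8, 1↦8}; K=∅⟩
→ final value 8

Answer: 8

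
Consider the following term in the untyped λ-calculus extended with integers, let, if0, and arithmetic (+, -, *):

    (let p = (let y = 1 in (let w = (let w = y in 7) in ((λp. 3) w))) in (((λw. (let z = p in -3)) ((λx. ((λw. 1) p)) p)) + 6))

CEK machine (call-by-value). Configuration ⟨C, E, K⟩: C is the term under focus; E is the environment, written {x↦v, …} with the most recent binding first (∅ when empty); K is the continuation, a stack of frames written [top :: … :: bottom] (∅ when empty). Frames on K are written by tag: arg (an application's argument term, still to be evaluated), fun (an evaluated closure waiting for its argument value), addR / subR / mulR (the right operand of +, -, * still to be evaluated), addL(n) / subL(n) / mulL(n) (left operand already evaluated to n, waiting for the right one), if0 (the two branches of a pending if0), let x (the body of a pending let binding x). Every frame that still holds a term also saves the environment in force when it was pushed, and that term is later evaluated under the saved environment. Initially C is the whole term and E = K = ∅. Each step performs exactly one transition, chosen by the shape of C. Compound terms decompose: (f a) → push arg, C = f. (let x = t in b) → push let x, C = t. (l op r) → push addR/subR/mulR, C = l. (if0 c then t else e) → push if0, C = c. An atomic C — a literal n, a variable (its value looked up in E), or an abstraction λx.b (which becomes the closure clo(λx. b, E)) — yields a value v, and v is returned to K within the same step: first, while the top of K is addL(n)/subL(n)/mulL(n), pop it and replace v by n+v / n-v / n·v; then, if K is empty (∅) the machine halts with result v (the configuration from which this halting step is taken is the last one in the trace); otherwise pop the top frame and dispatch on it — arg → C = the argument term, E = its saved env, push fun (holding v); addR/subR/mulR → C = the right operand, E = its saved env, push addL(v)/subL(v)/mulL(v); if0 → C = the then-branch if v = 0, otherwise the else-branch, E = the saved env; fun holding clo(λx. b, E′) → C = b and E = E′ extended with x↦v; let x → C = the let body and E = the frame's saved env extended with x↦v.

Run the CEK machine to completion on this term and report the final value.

Answer: 3

Machine steps:
step 0: <C=(let p = (let y = 1 in (let w = (let w = y in 7) in ((λp. 3) w))) in (((λw. (let z = p in -3)) ((λx. ((λw. 1) p)) p)) + 6)), E=∅, K=∅>
step 1: <C=(let y = 1 in (let w = (let w = y in 7) in ((λp. 3) w))), E=∅, K=[let p]>
step 2: <C=1, E=∅, K=[let y :: let p]>
step 3: <C=(let w = (let w = y in 7) in ((λp. 3) w)), E={y↦1}, K=[let p]>
step 4: <C=(let w = y in 7), E={y↦1}, K=[let w :: let p]>
step 5: <C=y, E={y↦1}, K=[let w :: let w :: let p]>
step 6: <C=7, E={w↦1, y↦1}, K=[let w :: let p]>
step 7: <C=((λp. 3) w), E={w↦7, y↦1}, K=[let p]>
step 8: <C=(λp. 3), E={w↦7, y↦1}, K=[arg :: let p]>
step 9: <C=w, E={w↦7, y↦1}, K=[fun :: let p]>
step 10: <C=3, E={p↦7, w↦7, y↦1}, K=[let p]>
step 11: <C=(((λw. (let z = p in -3)) ((λx. ((λw. 1) p)) p)) + 6), E={p↦3}, K=∅>
step 12: <C=((λw. (let z = p in -3)) ((λx. ((λw. 1) p)) p)), E={p↦3}, K=[addR]>
step 13: <C=(λw. (let z = p in -3)), E={p↦3}, K=[arg :: addR]>
step 14: <C=((λx. ((λw. 1) p)) p), E={p↦3}, K=[fun :: addR]>
step 15: <C=(λx. ((λw. 1) p)), E={p↦3}, K=[arg :: fun :: addR]>
step 16: <C=p, E={p↦3}, K=[fun :: fun :: addR]>
step 17: <C=((λw. 1) p), E={x↦3, p↦3}, K=[fun :: addR]>
step 18: <C=(λw. 1), E={x↦3, p↦3}, K=[arg :: fun :: addR]>
step 19: <C=p, E={x↦3, p↦3}, K=[fun :: fun :: addR]>
step 20: <C=1, E={w↦3, x↦3, p↦3}, K=[fun :: addR]>
step 21: <C=(let z = p in -3), E={w↦1, p↦3}, K=[addR]>
step 22: <C=p, E={w↦1, p↦3}, K=[let z :: addR]>
step 23: <C=-3, E={z↦3, w↦1, p↦3}, K=[addR]>
step 24: <C=6, E={p↦3}, K=[addL(-3)]>
→ final value 3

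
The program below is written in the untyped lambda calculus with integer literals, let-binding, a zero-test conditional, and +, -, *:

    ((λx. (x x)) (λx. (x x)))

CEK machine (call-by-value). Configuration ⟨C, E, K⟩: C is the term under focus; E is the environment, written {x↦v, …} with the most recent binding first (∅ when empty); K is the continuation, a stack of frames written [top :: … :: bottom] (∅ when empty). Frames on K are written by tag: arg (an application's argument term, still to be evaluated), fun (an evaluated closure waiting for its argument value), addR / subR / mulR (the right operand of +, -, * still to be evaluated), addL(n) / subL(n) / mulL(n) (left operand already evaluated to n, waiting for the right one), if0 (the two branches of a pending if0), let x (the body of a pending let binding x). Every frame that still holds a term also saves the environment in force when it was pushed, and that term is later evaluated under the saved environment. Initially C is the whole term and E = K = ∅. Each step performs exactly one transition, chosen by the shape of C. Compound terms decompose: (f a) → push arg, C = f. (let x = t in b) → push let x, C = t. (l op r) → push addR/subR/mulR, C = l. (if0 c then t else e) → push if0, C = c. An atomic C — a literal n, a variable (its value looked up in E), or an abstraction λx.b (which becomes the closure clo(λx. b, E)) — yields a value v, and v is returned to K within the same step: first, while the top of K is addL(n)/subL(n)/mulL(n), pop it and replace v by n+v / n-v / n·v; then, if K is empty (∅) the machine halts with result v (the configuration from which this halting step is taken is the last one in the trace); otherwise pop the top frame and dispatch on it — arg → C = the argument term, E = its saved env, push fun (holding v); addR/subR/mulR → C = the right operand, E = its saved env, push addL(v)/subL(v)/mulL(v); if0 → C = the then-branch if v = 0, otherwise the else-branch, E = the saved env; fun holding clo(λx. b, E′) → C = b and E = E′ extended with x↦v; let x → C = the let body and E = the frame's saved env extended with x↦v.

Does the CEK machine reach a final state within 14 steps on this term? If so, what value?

Answer: DIVERGES (no final state within 14 steps)

Machine steps:
step 0: <C=((λx. (x x)) (λx. (x x))), E=∅, K=∅>
step 1: <C=(λx. (x x)), E=∅, K=[arg]>
step 2: <C=(λx. (x x)), E=∅, K=[fun]>
step 3: <C=(x x), E={x↦clo(λx. (x x), ∅)}, K=∅>
step 4: <C=x, E={x↦clo(λx. (x x), ∅)}, K=[arg]>
step 5: <C=x, E={x↦clo(λx. (x x), ∅)}, K=[fun]>
… configuration repeats with period 3 (steps 3–5 recur indefinitely) …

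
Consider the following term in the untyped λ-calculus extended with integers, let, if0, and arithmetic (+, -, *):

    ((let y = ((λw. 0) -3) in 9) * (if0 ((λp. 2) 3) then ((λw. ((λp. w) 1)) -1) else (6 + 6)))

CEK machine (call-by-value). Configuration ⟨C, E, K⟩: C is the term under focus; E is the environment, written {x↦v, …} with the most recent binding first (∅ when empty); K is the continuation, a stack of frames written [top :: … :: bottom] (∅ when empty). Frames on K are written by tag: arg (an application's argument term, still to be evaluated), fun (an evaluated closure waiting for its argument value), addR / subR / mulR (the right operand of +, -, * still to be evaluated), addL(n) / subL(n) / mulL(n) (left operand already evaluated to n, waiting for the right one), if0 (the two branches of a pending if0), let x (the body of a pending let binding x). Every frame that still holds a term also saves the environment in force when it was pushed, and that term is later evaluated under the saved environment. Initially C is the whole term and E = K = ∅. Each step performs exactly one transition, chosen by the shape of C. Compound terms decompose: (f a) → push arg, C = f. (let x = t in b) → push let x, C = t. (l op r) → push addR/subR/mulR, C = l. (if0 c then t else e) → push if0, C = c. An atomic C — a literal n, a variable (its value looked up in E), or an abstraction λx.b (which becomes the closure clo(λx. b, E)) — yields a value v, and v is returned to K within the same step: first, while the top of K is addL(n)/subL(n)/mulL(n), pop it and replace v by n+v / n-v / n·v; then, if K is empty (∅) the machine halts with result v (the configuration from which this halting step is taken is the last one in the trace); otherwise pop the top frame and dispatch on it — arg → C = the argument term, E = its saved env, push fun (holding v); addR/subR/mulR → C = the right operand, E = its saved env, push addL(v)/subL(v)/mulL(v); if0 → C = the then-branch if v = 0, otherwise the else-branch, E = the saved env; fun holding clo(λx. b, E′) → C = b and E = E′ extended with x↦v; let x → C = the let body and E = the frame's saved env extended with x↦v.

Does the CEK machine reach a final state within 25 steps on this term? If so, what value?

Answer: 108

Machine steps:
step 0: [C=((let y = ((λw. 0) -3) in 9) * (if0 ((λp. 2) 3) then ((λw. ((λp. w) 1)) -1) else (6 + 6))) | E=∅ | K=∅]
step 1: [C=(let y = ((λw. 0) -3) in 9) | E=∅ | K=[mulR]]
step 2: [C=((λw. 0) -3) | E=∅ | K=[let y :: mulR]]
step 3: [C=(λw. 0) | E=∅ | K=[arg :: let y :: mulR]]
step 4: [C=-3 | E=∅ | K=[fun :: let y :: mulR]]
step 5: [C=0 | E={w↦-3} | K=[let y :: mulR]]
step 6: [C=9 | E={y↦0} | K=[mulR]]
step 7: [C=(if0 ((λp. 2) 3) then ((λw. ((λp. w) 1)) -1) else (6 + 6)) | E=∅ | K=[mulL(9)]]
step 8: [C=((λp. 2) 3) | E=∅ | K=[if0 :: mulL(9)]]
step 9: [C=(λp. 2) | E=∅ | K=[arg :: if0 :: mulL(9)]]
step 10: [C=3 | E=∅ | K=[fun :: if0 :: mulL(9)]]
step 11: [C=2 | E={p↦3} | K=[if0 :: mulL(9)]]
step 12: [C=(6 + 6) | E=∅ | K=[mulL(9)]]
step 13: [C=6 | E=∅ | K=[addR :: mulL(9)]]
step 14: [C=6 | E=∅ | K=[addL(6) :: mulL(9)]]
→ final value 108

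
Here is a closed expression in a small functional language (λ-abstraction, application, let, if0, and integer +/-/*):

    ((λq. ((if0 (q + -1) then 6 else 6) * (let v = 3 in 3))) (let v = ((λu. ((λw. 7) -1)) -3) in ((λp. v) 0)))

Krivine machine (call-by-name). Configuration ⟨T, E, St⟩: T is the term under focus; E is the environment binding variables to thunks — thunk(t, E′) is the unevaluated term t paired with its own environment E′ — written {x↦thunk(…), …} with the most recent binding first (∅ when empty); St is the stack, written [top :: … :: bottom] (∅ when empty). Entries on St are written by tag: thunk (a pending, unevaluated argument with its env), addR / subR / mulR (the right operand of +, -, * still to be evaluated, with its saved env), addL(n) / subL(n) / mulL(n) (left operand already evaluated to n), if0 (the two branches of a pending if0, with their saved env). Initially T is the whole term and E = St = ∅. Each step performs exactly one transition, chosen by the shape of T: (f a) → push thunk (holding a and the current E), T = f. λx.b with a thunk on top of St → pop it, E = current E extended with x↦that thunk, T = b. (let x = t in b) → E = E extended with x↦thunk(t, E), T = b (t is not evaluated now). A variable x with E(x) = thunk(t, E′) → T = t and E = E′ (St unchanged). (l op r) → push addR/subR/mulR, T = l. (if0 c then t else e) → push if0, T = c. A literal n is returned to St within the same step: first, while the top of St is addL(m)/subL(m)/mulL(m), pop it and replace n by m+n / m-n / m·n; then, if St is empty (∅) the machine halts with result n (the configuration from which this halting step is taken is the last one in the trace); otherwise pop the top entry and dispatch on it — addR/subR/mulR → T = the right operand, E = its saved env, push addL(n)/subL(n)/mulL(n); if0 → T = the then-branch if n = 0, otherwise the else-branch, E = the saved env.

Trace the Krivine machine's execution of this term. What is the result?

Answer: 18

Derivation:
0. <T=((λq. ((if0 (q + -1) then 6 else 6) * (let v = 3 in 3))) (let v = ((λu. ((λw. 7) -1)) -3) in ((λp. v) 0))), E=∅, St=∅>
1. <T=(λq. ((if0 (q + -1) then 6 else 6) * (let v = 3 in 3))), E=∅, St=[thunk]>
2. <T=((if0 (q + -1) then 6 else 6) * (let v = 3 in 3)), E={q↦thunk((let v = ((λu. ((λw. 7) -1)) -3) in ((λp. v) 0)), ∅)}, St=∅>
3. <T=(if0 (q + -1) then 6 else 6), E={q↦thunk((let v = ((λu. ((λw. 7) -1)) -3) in ((λp. v) 0)), ∅)}, St=[mulR]>
4. <T=(q + -1), E={q↦thunk((let v = ((λu. ((λw. 7) -1)) -3) in ((λp. v) 0)), ∅)}, St=[if0 :: mulR]>
5. <T=q, E={q↦thunk((let v = ((λu. ((λw. 7) -1)) -3) in ((λp. v) 0)), ∅)}, St=[addR :: if0 :: mulR]>
6. <T=(let v = ((λu. ((λw. 7) -1)) -3) in ((λp. v) 0)), E=∅, St=[addR :: if0 :: mulR]>
7. <T=((λp. v) 0), E={v↦thunk(((λu. ((λw. 7) -1)) -3), ∅)}, St=[addR :: if0 :: mulR]>
8. <T=(λp. v), E={v↦thunk(((λu. ((λw. 7) -1)) -3), ∅)}, St=[thunk :: addR :: if0 :: mulR]>
9. <T=v, E={p↦thunk(0, {v↦thunk(((λu. ((λw. 7) -1)) -3), ∅)}), v↦thunk(((λu. ((λw. 7) -1)) -3), ∅)}, St=[addR :: if0 :: mulR]>
10. <T=((λu. ((λw. 7) -1)) -3), E=∅, St=[addR :: if0 :: mulR]>
11. <T=(λu. ((λw. 7) -1)), E=∅, St=[thunk :: addR :: if0 :: mulR]>
12. <T=((λw. 7) -1), E={u↦thunk(-3, ∅)}, St=[addR :: if0 :: mulR]>
13. <T=(λw. 7), E={u↦thunk(-3, ∅)}, St=[thunk :: addR :: if0 :: mulR]>
14. <T=7, E={w↦thunk(-1, {u↦thunk(-3, ∅)}), u↦thunk(-3, ∅)}, St=[addR :: if0 :: mulR]>
15. <T=-1, E={q↦thunk((let v = ((λu. ((λw. 7) -1)) -3) in ((λp. v) 0)), ∅)}, St=[addL(7) :: if0 :: mulR]>
16. <T=6, E={q↦thunk((let v = ((λu. ((λw. 7) -1)) -3) in ((λp. v) 0)), ∅)}, St=[mulR]>
17. <T=(let v = 3 in 3), E={q↦thunk((let v = ((λu. ((λw. 7) -1)) -3) in ((λp. v) 0)), ∅)}, St=[mulL(6)]>
18. <T=3, E={v↦thunk(3, {q↦thunk((let v = ((λu. ((λw. 7) -1)) -3) in ((λp. v) 0)), ∅)}), q↦thunk((let v = ((λu. ((λw. 7) -1)) -3) in ((λp. v) 0)), ∅)}, St=[mulL(6)]>
→ final value 18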